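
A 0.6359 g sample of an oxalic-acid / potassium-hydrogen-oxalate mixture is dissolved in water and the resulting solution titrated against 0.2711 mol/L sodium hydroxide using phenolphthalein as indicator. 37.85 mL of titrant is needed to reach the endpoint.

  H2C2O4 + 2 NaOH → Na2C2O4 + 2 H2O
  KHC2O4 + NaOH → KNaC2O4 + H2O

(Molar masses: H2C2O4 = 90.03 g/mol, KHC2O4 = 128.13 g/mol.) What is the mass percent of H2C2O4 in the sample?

n(NaOH) = 0.03785 × 0.2711 = 0.01026 mol
Let x = n(H2C2O4), y = n(KHC2O4).
Titrant: 2x + 1y = 0.01026;  mass: 90.03x + 128.13y = 0.6359
Solving, x = 4.084 × 10^-3 mol, y = 2.093 × 10^-3 mol
mass of H2C2O4 = 4.084 × 10^-3 × 90.03 = 0.3677 g
% H2C2O4 = 0.3677 / 0.6359 × 100 = 57.82 %

57.82 %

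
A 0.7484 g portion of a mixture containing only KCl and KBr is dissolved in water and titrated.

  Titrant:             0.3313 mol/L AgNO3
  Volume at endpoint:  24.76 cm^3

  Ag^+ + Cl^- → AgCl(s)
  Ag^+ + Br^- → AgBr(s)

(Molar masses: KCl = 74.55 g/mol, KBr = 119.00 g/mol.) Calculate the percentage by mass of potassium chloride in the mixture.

51.04 %

n(AgNO3) = 0.02476 × 0.3313 = 8.203 × 10^-3 mol
Let x = n(KCl), y = n(KBr).
Titrant: 1x + 1y = 8.203 × 10^-3;  mass: 74.55x + 119.00y = 0.7484
Solving, x = 5.124 × 10^-3 mol, y = 3.079 × 10^-3 mol
mass of KCl = 5.124 × 10^-3 × 74.55 = 0.3820 g
% KCl = 0.3820 / 0.7484 × 100 = 51.04 %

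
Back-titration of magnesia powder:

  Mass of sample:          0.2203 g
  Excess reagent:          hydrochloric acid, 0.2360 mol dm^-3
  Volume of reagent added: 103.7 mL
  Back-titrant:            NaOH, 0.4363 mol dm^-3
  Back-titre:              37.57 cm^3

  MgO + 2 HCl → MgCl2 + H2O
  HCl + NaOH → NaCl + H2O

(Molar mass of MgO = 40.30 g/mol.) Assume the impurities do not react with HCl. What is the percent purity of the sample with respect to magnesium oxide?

73.92 %

n(HCl) added = 0.1037 × 0.2360 = 0.02447 mol
n(NaOH) used in back-titration = 0.03757 × 0.4363 = 0.01639 mol
n(HCl) left over = 0.01639 mol (1:1 ratio)
n(HCl) consumed by analyte = 0.02447 − 0.01639 = 8.081 × 10^-3 mol
From the 1:2 ratio, n(MgO) = 1/2 × 8.081 × 10^-3 = 4.041 × 10^-3 mol
mass of MgO = 4.041 × 10^-3 × 40.30 = 0.1628 g
% MgO = 0.1628 / 0.2203 × 100 = 73.92 %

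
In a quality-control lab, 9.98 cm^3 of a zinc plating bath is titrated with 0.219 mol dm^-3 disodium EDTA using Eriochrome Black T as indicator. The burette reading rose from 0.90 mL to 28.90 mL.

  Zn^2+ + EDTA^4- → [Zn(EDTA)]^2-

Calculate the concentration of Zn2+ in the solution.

0.614 mol/L

n(EDTA) = 0.0280 L × 0.219 mol/L = 6.13 × 10^-3 mol
n(Zn2+) = 6.13 × 10^-3 mol (1:1 mole ratio)
[Zn2+] = 6.13 × 10^-3 mol / 0.00998 L = 0.614 mol/L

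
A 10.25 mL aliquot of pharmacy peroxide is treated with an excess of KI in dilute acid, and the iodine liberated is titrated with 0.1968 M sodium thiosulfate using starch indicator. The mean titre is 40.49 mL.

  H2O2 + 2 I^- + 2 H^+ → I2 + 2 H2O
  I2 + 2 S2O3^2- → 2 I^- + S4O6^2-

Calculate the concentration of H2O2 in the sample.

n(S2O3^2-) = 0.04049 × 0.1968 = 7.968 × 10^-3 mol
n(I2) = n(S2O3^2-)/2 = 3.984 × 10^-3 mol
n(H2O2) in the aliquot = 3.984 × 10^-3 mol (1:1 ratio)
[H2O2] = 3.984 × 10^-3 / 0.01025 = 0.3887 mol/L

0.3887 M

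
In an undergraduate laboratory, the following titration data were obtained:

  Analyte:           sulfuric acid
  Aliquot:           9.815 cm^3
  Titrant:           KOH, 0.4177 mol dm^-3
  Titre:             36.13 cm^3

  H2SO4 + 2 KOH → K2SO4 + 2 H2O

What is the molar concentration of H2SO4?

0.7688 mol/L

n(KOH) = 0.03613 L × 0.4177 mol/L = 0.01509 mol
From the 1:2 mole ratio, n(H2SO4) = 1/2 × 0.01509 = 7.546 × 10^-3 mol
[H2SO4] = 7.546 × 10^-3 mol / 0.009815 L = 0.7688 mol/L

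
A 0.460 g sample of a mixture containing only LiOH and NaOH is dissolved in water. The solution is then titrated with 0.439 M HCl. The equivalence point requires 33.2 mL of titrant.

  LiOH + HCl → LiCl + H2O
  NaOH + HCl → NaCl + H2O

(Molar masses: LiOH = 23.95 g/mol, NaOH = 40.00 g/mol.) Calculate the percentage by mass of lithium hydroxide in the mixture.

39.9 %

n(HCl) = 0.0332 × 0.439 = 0.0146 mol
Let x = n(LiOH), y = n(NaOH).
Titrant: 1x + 1y = 0.0146;  mass: 23.95x + 40.00y = 0.460
Solving, x = 7.66 × 10^-3 mol, y = 6.91 × 10^-3 mol
mass of LiOH = 7.66 × 10^-3 × 23.95 = 0.184 g
% LiOH = 0.184 / 0.460 × 100 = 39.9 %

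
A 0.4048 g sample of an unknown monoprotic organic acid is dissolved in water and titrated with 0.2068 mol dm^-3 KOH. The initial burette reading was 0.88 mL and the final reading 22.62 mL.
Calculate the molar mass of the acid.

90.04 g/mol

n(KOH) = 0.02174 L × 0.2068 mol/L = 4.496 × 10^-3 mol
n(HA) = 4.496 × 10^-3 mol (1:1 ratio)
M = m / n = 0.4048 g / 4.496 × 10^-3 mol = 90.04 g/mol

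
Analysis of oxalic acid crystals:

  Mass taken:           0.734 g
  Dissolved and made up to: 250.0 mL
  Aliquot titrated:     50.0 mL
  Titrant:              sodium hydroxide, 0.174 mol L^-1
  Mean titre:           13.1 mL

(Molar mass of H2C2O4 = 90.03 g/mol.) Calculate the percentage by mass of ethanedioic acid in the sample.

69.9 %

H2C2O4 + 2 NaOH → Na2C2O4 + 2 H2O
n(NaOH) per titration = 0.0131 × 0.174 = 2.28 × 10^-3 mol
From the 1:2 ratio, n(H2C2O4) in each aliquot = 1/2 × 2.28 × 10^-3 = 1.14 × 10^-3 mol
n(H2C2O4) in the whole flask = 1.14 × 10^-3 × 250.0/50.0 = 5.70 × 10^-3 mol
mass of H2C2O4 = 5.70 × 10^-3 × 90.03 = 0.513 g
% H2C2O4 = 0.513 / 0.734 × 100 = 69.9 %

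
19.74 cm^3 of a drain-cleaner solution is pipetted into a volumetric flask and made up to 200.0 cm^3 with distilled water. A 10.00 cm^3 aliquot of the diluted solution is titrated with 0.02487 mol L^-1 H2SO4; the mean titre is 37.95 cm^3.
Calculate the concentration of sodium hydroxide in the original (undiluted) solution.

2 NaOH + H2SO4 → Na2SO4 + 2 H2O
n(H2SO4) = 0.03795 × 0.02487 = 9.438 × 10^-4 mol
From the 2:1 ratio, n(NaOH) in the aliquot = 2/1 × 9.438 × 10^-4 = 1.888 × 10^-3 mol
[NaOH]_dilute = 1.888 × 10^-3 / 0.01000 = 0.1888 mol/L
Dilution factor = 200.0 / 19.74 = 10.13
[NaOH]_stock = 0.1888 × 10.13 = 1.912 mol/L

1.912 mol/L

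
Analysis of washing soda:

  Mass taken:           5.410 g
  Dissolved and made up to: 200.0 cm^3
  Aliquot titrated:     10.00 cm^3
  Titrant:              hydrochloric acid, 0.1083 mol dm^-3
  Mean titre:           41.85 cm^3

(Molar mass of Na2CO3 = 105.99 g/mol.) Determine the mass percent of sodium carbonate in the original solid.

Na2CO3 + 2 HCl → 2 NaCl + H2O + CO2
n(HCl) per titration = 0.04185 × 0.1083 = 4.532 × 10^-3 mol
From the 1:2 ratio, n(Na2CO3) in each aliquot = 1/2 × 4.532 × 10^-3 = 2.266 × 10^-3 mol
n(Na2CO3) in the whole flask = 2.266 × 10^-3 × 200.0/10.00 = 0.04532 mol
mass of Na2CO3 = 0.04532 × 105.99 = 4.804 g
% Na2CO3 = 4.804 / 5.410 × 100 = 88.80 %

88.80 %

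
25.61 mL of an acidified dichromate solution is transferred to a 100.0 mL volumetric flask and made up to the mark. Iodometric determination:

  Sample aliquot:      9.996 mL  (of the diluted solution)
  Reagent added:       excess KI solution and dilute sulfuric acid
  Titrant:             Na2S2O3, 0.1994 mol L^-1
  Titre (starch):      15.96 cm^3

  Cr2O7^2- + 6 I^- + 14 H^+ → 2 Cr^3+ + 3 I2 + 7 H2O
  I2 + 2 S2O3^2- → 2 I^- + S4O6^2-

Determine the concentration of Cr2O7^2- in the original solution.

n(S2O3^2-) = 0.01596 × 0.1994 = 3.182 × 10^-3 mol
n(I2) = n(S2O3^2-)/2 = 1.591 × 10^-3 mol
From the 1:3 ratio, n(Cr2O7^2-) in the aliquot = 1/3 × 1.591 × 10^-3 = 5.304 × 10^-4 mol
[Cr2O7^2-]_dilute = 5.304 × 10^-4 / 0.009996 = 0.05306 mol/L
[Cr2O7^2-]_original = 0.05306 × 100.0/25.61 = 0.2072 mol/L

0.2072 mol/L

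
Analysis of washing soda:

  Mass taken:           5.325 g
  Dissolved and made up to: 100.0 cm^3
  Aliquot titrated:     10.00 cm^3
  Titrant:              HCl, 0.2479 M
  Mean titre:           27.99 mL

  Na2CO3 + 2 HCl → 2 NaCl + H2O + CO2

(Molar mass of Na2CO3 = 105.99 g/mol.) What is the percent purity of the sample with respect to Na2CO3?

n(HCl) per titration = 0.02799 × 0.2479 = 6.939 × 10^-3 mol
From the 1:2 ratio, n(Na2CO3) in each aliquot = 1/2 × 6.939 × 10^-3 = 3.469 × 10^-3 mol
n(Na2CO3) in the whole flask = 3.469 × 10^-3 × 100.0/10.00 = 0.03469 mol
mass of Na2CO3 = 0.03469 × 105.99 = 3.677 g
% Na2CO3 = 3.677 / 5.325 × 100 = 69.05 %

69.05 %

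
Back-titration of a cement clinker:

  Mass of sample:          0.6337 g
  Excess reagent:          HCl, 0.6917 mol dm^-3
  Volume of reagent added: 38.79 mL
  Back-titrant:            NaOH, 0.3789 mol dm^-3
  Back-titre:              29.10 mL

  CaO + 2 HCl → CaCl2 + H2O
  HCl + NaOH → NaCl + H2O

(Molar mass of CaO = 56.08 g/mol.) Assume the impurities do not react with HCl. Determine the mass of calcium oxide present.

0.4432 g

n(HCl) added = 0.03879 × 0.6917 = 0.02683 mol
n(NaOH) used in back-titration = 0.02910 × 0.3789 = 0.01103 mol
n(HCl) left over = 0.01103 mol (1:1 ratio)
n(HCl) consumed by analyte = 0.02683 − 0.01103 = 0.01581 mol
From the 1:2 ratio, n(CaO) = 1/2 × 0.01581 = 7.903 × 10^-3 mol
mass of CaO = 7.903 × 10^-3 × 56.08 = 0.4432 g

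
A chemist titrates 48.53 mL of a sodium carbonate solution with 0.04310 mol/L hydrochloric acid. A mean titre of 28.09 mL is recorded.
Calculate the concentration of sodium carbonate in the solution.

0.01247 mol/L

Na2CO3 + 2 HCl → 2 NaCl + H2O + CO2
n(HCl) = 0.02809 L × 0.04310 mol/L = 1.211 × 10^-3 mol
From the 1:2 mole ratio, n(Na2CO3) = 1/2 × 1.211 × 10^-3 = 6.053 × 10^-4 mol
[Na2CO3] = 6.053 × 10^-4 mol / 0.04853 L = 0.01247 mol/L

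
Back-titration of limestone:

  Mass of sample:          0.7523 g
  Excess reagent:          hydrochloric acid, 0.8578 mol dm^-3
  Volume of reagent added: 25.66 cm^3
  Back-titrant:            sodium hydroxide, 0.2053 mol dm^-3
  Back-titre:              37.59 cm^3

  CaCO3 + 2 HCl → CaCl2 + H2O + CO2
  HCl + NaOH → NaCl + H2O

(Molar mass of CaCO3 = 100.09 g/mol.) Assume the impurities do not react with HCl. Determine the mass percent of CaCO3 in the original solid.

95.09 %

n(HCl) added = 0.02566 × 0.8578 = 0.02201 mol
n(NaOH) used in back-titration = 0.03759 × 0.2053 = 7.717 × 10^-3 mol
n(HCl) left over = 7.717 × 10^-3 mol (1:1 ratio)
n(HCl) consumed by analyte = 0.02201 − 7.717 × 10^-3 = 0.01429 mol
From the 1:2 ratio, n(CaCO3) = 1/2 × 0.01429 = 7.147 × 10^-3 mol
mass of CaCO3 = 7.147 × 10^-3 × 100.09 = 0.7153 g
% CaCO3 = 0.7153 / 0.7523 × 100 = 95.09 %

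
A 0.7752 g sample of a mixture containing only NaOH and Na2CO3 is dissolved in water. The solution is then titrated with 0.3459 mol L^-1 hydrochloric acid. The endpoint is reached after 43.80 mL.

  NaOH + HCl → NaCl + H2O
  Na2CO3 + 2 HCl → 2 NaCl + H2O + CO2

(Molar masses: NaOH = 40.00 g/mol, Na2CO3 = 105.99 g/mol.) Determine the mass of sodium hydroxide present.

n(HCl) = 0.04380 × 0.3459 = 0.01515 mol
Let x = n(NaOH), y = n(Na2CO3).
Titrant: 1x + 2y = 0.01515;  mass: 40.00x + 105.99y = 0.7752
Solving, x = 2.131 × 10^-3 mol, y = 6.510 × 10^-3 mol
mass of NaOH = 2.131 × 10^-3 × 40.00 = 0.08525 g

0.08525 g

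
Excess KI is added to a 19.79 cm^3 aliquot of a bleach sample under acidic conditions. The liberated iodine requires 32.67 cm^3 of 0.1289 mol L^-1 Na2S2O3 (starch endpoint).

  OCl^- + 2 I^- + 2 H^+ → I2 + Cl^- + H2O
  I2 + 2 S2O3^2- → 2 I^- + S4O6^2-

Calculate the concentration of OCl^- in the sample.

n(S2O3^2-) = 0.03267 × 0.1289 = 4.211 × 10^-3 mol
n(I2) = n(S2O3^2-)/2 = 2.106 × 10^-3 mol
n(OCl^-) in the aliquot = 2.106 × 10^-3 mol (1:1 ratio)
[OCl^-] = 2.106 × 10^-3 / 0.01979 = 0.1064 mol/L

0.1064 mol/L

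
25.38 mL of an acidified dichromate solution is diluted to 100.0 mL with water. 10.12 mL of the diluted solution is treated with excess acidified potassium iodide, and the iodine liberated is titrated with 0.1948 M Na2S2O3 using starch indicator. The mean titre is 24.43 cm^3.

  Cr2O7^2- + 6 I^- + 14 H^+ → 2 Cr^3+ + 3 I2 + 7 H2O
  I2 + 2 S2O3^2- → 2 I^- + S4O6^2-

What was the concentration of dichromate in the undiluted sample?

n(S2O3^2-) = 0.02443 × 0.1948 = 4.759 × 10^-3 mol
n(I2) = n(S2O3^2-)/2 = 2.379 × 10^-3 mol
From the 1:3 ratio, n(Cr2O7^2-) in the aliquot = 1/3 × 2.379 × 10^-3 = 7.932 × 10^-4 mol
[Cr2O7^2-]_dilute = 7.932 × 10^-4 / 0.01012 = 0.07838 mol/L
[Cr2O7^2-]_original = 0.07838 × 100.0/25.38 = 0.3088 mol/L

0.3088 M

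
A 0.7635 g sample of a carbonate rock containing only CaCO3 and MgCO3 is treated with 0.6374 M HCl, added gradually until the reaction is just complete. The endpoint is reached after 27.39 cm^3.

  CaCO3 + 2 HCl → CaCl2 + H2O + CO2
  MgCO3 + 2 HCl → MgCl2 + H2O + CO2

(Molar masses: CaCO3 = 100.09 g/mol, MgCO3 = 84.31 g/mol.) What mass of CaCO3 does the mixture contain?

n(HCl) = 0.02739 × 0.6374 = 0.01746 mol
Let x = n(CaCO3), y = n(MgCO3).
Titrant: 2x + 2y = 0.01746;  mass: 100.09x + 84.31y = 0.7635
Solving, x = 1.745 × 10^-3 mol, y = 6.984 × 10^-3 mol
mass of CaCO3 = 1.745 × 10^-3 × 100.09 = 0.1747 g

0.1747 g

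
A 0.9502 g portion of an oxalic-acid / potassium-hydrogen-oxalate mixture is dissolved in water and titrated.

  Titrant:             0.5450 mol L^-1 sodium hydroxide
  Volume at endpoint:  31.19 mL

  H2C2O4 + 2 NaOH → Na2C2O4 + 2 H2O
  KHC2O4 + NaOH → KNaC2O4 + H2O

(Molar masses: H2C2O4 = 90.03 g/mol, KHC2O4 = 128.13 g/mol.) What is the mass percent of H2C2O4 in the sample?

69.98 %

n(NaOH) = 0.03119 × 0.5450 = 0.01700 mol
Let x = n(H2C2O4), y = n(KHC2O4).
Titrant: 2x + 1y = 0.01700;  mass: 90.03x + 128.13y = 0.9502
Solving, x = 7.386 × 10^-3 mol, y = 2.226 × 10^-3 mol
mass of H2C2O4 = 7.386 × 10^-3 × 90.03 = 0.6650 g
% H2C2O4 = 0.6650 / 0.9502 × 100 = 69.98 %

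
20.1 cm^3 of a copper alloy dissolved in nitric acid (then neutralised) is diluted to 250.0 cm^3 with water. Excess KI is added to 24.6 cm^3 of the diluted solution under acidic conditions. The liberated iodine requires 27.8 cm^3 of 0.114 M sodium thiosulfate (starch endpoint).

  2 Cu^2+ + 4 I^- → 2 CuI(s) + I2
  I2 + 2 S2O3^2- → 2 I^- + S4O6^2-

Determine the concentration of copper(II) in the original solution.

n(S2O3^2-) = 0.0278 × 0.114 = 3.17 × 10^-3 mol
n(I2) = n(S2O3^2-)/2 = 1.58 × 10^-3 mol
From the 2:1 ratio, n(Cu2+) in the aliquot = 2/1 × 1.58 × 10^-3 = 3.17 × 10^-3 mol
[Cu2+]_dilute = 3.17 × 10^-3 / 0.0246 = 0.129 mol/L
[Cu2+]_original = 0.129 × 250.0/20.1 = 1.60 mol/L

1.60 M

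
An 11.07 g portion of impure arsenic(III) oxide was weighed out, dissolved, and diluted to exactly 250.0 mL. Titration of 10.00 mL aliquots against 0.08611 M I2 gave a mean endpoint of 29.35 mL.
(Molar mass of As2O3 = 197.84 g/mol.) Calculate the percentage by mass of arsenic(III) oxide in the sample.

As2O3 + 2 I2 + 2 H2O → As2O5 + 4 HI
n(I2) per titration = 0.02935 × 0.08611 = 2.527 × 10^-3 mol
From the 1:2 ratio, n(As2O3) in each aliquot = 1/2 × 2.527 × 10^-3 = 1.264 × 10^-3 mol
n(As2O3) in the whole flask = 1.264 × 10^-3 × 250.0/10.00 = 0.03159 mol
mass of As2O3 = 0.03159 × 197.84 = 6.250 g
% As2O3 = 6.250 / 11.07 × 100 = 56.46 %

56.46 %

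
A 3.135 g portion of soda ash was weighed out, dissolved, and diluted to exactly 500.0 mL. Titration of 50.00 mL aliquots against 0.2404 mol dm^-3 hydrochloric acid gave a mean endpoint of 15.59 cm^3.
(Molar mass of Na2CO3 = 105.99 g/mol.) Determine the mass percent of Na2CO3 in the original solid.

Na2CO3 + 2 HCl → 2 NaCl + H2O + CO2
n(HCl) per titration = 0.01559 × 0.2404 = 3.748 × 10^-3 mol
From the 1:2 ratio, n(Na2CO3) in each aliquot = 1/2 × 3.748 × 10^-3 = 1.874 × 10^-3 mol
n(Na2CO3) in the whole flask = 1.874 × 10^-3 × 500.0/50.00 = 0.01874 mol
mass of Na2CO3 = 0.01874 × 105.99 = 1.986 g
% Na2CO3 = 1.986 / 3.135 × 100 = 63.35 %

63.35 %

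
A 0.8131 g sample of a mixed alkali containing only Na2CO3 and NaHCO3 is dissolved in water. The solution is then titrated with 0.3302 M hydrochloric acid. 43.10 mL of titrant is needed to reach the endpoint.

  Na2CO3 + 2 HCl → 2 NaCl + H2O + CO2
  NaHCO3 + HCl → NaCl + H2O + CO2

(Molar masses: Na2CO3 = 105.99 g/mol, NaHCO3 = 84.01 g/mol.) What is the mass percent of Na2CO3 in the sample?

n(HCl) = 0.04310 × 0.3302 = 0.01423 mol
Let x = n(Na2CO3), y = n(NaHCO3).
Titrant: 2x + 1y = 0.01423;  mass: 105.99x + 84.01y = 0.8131
Solving, x = 6.166 × 10^-3 mol, y = 1.899 × 10^-3 mol
mass of Na2CO3 = 6.166 × 10^-3 × 105.99 = 0.6536 g
% Na2CO3 = 0.6536 / 0.8131 × 100 = 80.38 %

80.38 %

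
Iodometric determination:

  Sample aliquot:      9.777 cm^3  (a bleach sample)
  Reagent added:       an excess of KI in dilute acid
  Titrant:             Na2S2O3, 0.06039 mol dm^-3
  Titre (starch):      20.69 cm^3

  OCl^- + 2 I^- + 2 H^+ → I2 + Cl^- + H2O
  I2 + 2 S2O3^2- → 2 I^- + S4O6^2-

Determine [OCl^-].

n(S2O3^2-) = 0.02069 × 0.06039 = 1.249 × 10^-3 mol
n(I2) = n(S2O3^2-)/2 = 6.247 × 10^-4 mol
n(OCl^-) in the aliquot = 6.247 × 10^-4 mol (1:1 ratio)
[OCl^-] = 6.247 × 10^-4 / 0.009777 = 0.06390 mol/L

0.06390 mol/L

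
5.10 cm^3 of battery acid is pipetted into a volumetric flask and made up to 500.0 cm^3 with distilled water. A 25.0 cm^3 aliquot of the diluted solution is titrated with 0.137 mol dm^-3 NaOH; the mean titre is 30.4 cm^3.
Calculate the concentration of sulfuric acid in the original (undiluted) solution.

H2SO4 + 2 NaOH → Na2SO4 + 2 H2O
n(NaOH) = 0.0304 × 0.137 = 4.16 × 10^-3 mol
From the 1:2 ratio, n(H2SO4) in the aliquot = 1/2 × 4.16 × 10^-3 = 2.08 × 10^-3 mol
[H2SO4]_dilute = 2.08 × 10^-3 / 0.0250 = 0.0833 mol/L
Dilution factor = 500.0 / 5.10 = 98.04
[H2SO4]_stock = 0.0833 × 98.04 = 8.17 mol/L

8.17 mol/L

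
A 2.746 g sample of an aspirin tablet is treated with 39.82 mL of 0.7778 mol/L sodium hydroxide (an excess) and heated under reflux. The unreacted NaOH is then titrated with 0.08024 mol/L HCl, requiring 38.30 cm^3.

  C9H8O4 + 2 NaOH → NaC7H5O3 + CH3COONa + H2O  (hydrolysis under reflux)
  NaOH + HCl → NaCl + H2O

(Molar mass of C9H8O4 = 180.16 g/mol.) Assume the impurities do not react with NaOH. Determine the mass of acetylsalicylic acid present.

2.513 g

n(NaOH) added = 0.03982 × 0.7778 = 0.03097 mol
n(HCl) used in back-titration = 0.03830 × 0.08024 = 3.073 × 10^-3 mol
n(NaOH) left over = 3.073 × 10^-3 mol (1:1 ratio)
n(NaOH) consumed by analyte = 0.03097 − 3.073 × 10^-3 = 0.02790 mol
From the 1:2 ratio, n(C9H8O4) = 1/2 × 0.02790 = 0.01395 mol
mass of C9H8O4 = 0.01395 × 180.16 = 2.513 g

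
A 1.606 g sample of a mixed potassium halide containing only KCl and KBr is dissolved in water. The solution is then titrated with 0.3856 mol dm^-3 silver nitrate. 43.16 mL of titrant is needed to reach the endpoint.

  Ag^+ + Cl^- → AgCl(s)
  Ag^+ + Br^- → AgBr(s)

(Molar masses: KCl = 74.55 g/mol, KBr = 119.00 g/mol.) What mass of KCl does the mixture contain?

n(AgNO3) = 0.04316 × 0.3856 = 0.01664 mol
Let x = n(KCl), y = n(KBr).
Titrant: 1x + 1y = 0.01664;  mass: 74.55x + 119.00y = 1.606
Solving, x = 8.424 × 10^-3 mol, y = 8.218 × 10^-3 mol
mass of KCl = 8.424 × 10^-3 × 74.55 = 0.6280 g

0.6280 g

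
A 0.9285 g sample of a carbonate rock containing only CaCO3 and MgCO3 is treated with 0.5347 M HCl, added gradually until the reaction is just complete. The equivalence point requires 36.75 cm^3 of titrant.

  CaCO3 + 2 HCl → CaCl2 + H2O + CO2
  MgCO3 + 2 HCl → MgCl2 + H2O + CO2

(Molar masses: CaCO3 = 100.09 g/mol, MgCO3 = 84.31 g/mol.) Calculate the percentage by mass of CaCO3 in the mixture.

68.41 %

n(HCl) = 0.03675 × 0.5347 = 0.01965 mol
Let x = n(CaCO3), y = n(MgCO3).
Titrant: 2x + 2y = 0.01965;  mass: 100.09x + 84.31y = 0.9285
Solving, x = 6.346 × 10^-3 mol, y = 3.479 × 10^-3 mol
mass of CaCO3 = 6.346 × 10^-3 × 100.09 = 0.6352 g
% CaCO3 = 0.6352 / 0.9285 × 100 = 68.41 %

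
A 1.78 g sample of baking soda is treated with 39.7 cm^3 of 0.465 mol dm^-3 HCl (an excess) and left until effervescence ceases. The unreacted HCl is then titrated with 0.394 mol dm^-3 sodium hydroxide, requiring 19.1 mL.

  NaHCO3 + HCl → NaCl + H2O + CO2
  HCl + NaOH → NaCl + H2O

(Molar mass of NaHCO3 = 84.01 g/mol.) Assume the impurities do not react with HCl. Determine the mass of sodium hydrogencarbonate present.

0.919 g

n(HCl) added = 0.0397 × 0.465 = 0.0185 mol
n(NaOH) used in back-titration = 0.0191 × 0.394 = 7.53 × 10^-3 mol
n(HCl) left over = 7.53 × 10^-3 mol (1:1 ratio)
n(HCl) consumed by analyte = 0.0185 − 7.53 × 10^-3 = 0.0109 mol
n(NaHCO3) = 0.0109 mol (1:1 ratio)
mass of NaHCO3 = 0.0109 × 84.01 = 0.919 g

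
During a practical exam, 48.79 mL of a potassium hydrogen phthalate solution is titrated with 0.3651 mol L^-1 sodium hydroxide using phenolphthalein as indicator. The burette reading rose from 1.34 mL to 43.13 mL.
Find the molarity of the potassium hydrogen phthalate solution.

0.3127 mol/L

KHC8H4O4 + NaOH → KNaC8H4O4 + H2O
n(NaOH) = 0.04179 L × 0.3651 mol/L = 0.01526 mol
n(KHC8H4O4) = 0.01526 mol (1:1 mole ratio)
[KHC8H4O4] = 0.01526 mol / 0.04879 L = 0.3127 mol/L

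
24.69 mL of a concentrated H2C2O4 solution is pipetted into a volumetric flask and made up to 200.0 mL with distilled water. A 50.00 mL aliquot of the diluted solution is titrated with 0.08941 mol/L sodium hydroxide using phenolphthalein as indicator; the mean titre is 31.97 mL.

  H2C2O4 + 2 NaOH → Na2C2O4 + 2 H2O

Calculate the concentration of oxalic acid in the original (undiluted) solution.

n(NaOH) = 0.03197 × 0.08941 = 2.858 × 10^-3 mol
From the 1:2 ratio, n(H2C2O4) in the aliquot = 1/2 × 2.858 × 10^-3 = 1.429 × 10^-3 mol
[H2C2O4]_dilute = 1.429 × 10^-3 / 0.05000 = 0.02858 mol/L
Dilution factor = 200.0 / 24.69 = 8.100
[H2C2O4]_stock = 0.02858 × 8.100 = 0.2315 mol/L

0.2315 mol/L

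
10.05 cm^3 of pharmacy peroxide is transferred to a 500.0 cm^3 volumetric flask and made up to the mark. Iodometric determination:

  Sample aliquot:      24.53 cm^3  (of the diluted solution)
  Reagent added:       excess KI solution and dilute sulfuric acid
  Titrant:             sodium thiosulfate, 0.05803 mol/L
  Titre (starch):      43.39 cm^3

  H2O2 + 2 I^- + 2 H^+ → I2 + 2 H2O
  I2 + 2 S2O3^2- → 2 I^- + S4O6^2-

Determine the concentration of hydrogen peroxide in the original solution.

n(S2O3^2-) = 0.04339 × 0.05803 = 2.518 × 10^-3 mol
n(I2) = n(S2O3^2-)/2 = 1.259 × 10^-3 mol
n(H2O2) in the aliquot = 1.259 × 10^-3 mol (1:1 ratio)
[H2O2]_dilute = 1.259 × 10^-3 / 0.02453 = 0.05132 mol/L
[H2O2]_original = 0.05132 × 500.0/10.05 = 2.553 mol/L

2.553 mol/L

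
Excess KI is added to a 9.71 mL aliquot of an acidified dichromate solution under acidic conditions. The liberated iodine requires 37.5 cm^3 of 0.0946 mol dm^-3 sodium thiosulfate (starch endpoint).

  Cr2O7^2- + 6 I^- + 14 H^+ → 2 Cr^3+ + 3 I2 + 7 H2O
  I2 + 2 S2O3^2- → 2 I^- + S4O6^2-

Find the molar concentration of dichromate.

0.0609 mol/L

n(S2O3^2-) = 0.0375 × 0.0946 = 3.55 × 10^-3 mol
n(I2) = n(S2O3^2-)/2 = 1.77 × 10^-3 mol
From the 1:3 ratio, n(Cr2O7^2-) in the aliquot = 1/3 × 1.77 × 10^-3 = 5.91 × 10^-4 mol
[Cr2O7^2-] = 5.91 × 10^-4 / 0.00971 = 0.0609 mol/L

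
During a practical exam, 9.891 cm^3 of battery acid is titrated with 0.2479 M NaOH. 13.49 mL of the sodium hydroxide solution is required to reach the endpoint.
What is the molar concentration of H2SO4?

H2SO4 + 2 NaOH → Na2SO4 + 2 H2O
n(NaOH) = 0.01349 L × 0.2479 mol/L = 3.344 × 10^-3 mol
From the 1:2 mole ratio, n(H2SO4) = 1/2 × 3.344 × 10^-3 = 1.672 × 10^-3 mol
[H2SO4] = 1.672 × 10^-3 mol / 0.009891 L = 0.1691 mol/L

0.1691 M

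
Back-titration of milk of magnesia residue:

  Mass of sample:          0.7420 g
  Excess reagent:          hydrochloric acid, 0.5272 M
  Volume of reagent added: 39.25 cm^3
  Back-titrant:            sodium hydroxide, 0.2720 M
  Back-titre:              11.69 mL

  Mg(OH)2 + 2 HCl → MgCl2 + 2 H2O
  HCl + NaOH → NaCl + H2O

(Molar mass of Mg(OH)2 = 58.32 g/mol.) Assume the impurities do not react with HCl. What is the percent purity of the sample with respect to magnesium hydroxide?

n(HCl) added = 0.03925 × 0.5272 = 0.02069 mol
n(NaOH) used in back-titration = 0.01169 × 0.2720 = 3.180 × 10^-3 mol
n(HCl) left over = 3.180 × 10^-3 mol (1:1 ratio)
n(HCl) consumed by analyte = 0.02069 − 3.180 × 10^-3 = 0.01751 mol
From the 1:2 ratio, n(Mg(OH)2) = 1/2 × 0.01751 = 8.756 × 10^-3 mol
mass of Mg(OH)2 = 8.756 × 10^-3 × 58.32 = 0.5107 g
% Mg(OH)2 = 0.5107 / 0.7420 × 100 = 68.82 %

68.82 %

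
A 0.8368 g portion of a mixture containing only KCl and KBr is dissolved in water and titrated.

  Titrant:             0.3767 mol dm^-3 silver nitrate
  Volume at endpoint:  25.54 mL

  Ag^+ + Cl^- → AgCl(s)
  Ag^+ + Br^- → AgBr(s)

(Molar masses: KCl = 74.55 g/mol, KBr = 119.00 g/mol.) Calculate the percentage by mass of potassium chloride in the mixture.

61.75 %

n(AgNO3) = 0.02554 × 0.3767 = 9.621 × 10^-3 mol
Let x = n(KCl), y = n(KBr).
Titrant: 1x + 1y = 9.621 × 10^-3;  mass: 74.55x + 119.00y = 0.8368
Solving, x = 6.931 × 10^-3 mol, y = 2.690 × 10^-3 mol
mass of KCl = 6.931 × 10^-3 × 74.55 = 0.5167 g
% KCl = 0.5167 / 0.8368 × 100 = 61.75 %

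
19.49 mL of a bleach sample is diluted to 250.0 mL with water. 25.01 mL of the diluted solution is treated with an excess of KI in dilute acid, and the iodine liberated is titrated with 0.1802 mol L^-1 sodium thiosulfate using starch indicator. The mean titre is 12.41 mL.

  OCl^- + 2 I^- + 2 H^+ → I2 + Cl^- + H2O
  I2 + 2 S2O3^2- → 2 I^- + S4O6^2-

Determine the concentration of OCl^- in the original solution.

n(S2O3^2-) = 0.01241 × 0.1802 = 2.236 × 10^-3 mol
n(I2) = n(S2O3^2-)/2 = 1.118 × 10^-3 mol
n(OCl^-) in the aliquot = 1.118 × 10^-3 mol (1:1 ratio)
[OCl^-]_dilute = 1.118 × 10^-3 / 0.02501 = 0.04471 mol/L
[OCl^-]_original = 0.04471 × 250.0/19.49 = 0.5735 mol/L

0.5735 mol/L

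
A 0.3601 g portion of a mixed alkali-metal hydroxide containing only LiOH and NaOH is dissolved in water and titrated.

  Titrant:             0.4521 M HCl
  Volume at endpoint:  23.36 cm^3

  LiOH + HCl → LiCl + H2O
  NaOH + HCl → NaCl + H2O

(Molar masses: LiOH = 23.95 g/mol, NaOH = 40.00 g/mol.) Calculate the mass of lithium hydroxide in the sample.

n(HCl) = 0.02336 × 0.4521 = 0.01056 mol
Let x = n(LiOH), y = n(NaOH).
Titrant: 1x + 1y = 0.01056;  mass: 23.95x + 40.00y = 0.3601
Solving, x = 3.884 × 10^-3 mol, y = 6.677 × 10^-3 mol
mass of LiOH = 3.884 × 10^-3 × 23.95 = 0.09303 g

0.09303 g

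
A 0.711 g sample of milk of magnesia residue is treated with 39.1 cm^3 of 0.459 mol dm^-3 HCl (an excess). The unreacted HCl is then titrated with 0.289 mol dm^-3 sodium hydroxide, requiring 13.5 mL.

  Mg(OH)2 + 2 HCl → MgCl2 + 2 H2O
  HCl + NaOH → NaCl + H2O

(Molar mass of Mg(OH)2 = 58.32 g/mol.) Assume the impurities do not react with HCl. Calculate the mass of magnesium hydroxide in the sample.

0.410 g

n(HCl) added = 0.0391 × 0.459 = 0.0179 mol
n(NaOH) used in back-titration = 0.0135 × 0.289 = 3.90 × 10^-3 mol
n(HCl) left over = 3.90 × 10^-3 mol (1:1 ratio)
n(HCl) consumed by analyte = 0.0179 − 3.90 × 10^-3 = 0.0140 mol
From the 1:2 ratio, n(Mg(OH)2) = 1/2 × 0.0140 = 7.02 × 10^-3 mol
mass of Mg(OH)2 = 7.02 × 10^-3 × 58.32 = 0.410 g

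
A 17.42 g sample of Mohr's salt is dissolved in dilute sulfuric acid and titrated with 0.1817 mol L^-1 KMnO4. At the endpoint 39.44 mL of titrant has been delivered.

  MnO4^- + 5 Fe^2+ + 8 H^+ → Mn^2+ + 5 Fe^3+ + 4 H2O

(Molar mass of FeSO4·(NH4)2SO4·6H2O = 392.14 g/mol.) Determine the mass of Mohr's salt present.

14.05 g

n(KMnO4) = 0.03944 L × 0.1817 mol/L = 7.166 × 10^-3 mol
From the 5:1 ratio, n(FeSO4·(NH4)2SO4·6H2O) = 5/1 × 7.166 × 10^-3 = 0.03583 mol
mass of FeSO4·(NH4)2SO4·6H2O = 0.03583 × 392.14 g/mol = 14.05 g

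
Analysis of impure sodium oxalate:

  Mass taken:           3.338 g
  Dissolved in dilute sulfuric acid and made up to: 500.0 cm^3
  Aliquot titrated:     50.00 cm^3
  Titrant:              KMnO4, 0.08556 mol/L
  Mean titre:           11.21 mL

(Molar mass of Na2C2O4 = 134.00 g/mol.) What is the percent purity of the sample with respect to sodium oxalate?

96.26 %

2 MnO4^- + 5 C2O4^2- + 16 H^+ → 2 Mn^2+ + 10 CO2 + 8 H2O
n(KMnO4) per titration = 0.01121 × 0.08556 = 9.591 × 10^-4 mol
From the 5:2 ratio, n(Na2C2O4) in each aliquot = 5/2 × 9.591 × 10^-4 = 2.398 × 10^-3 mol
n(Na2C2O4) in the whole flask = 2.398 × 10^-3 × 500.0/50.00 = 0.02398 mol
mass of Na2C2O4 = 0.02398 × 134.00 = 3.213 g
% Na2C2O4 = 3.213 / 3.338 × 100 = 96.26 %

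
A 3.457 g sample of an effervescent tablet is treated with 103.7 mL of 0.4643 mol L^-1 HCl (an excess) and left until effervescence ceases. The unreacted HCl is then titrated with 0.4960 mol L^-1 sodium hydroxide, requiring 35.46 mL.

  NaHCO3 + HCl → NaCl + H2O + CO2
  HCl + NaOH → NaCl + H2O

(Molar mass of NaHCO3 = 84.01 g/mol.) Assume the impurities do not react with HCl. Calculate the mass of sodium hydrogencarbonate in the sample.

n(HCl) added = 0.1037 × 0.4643 = 0.04815 mol
n(NaOH) used in back-titration = 0.03546 × 0.4960 = 0.01759 mol
n(HCl) left over = 0.01759 mol (1:1 ratio)
n(HCl) consumed by analyte = 0.04815 − 0.01759 = 0.03056 mol
n(NaHCO3) = 0.03056 mol (1:1 ratio)
mass of NaHCO3 = 0.03056 × 84.01 = 2.567 g

2.567 g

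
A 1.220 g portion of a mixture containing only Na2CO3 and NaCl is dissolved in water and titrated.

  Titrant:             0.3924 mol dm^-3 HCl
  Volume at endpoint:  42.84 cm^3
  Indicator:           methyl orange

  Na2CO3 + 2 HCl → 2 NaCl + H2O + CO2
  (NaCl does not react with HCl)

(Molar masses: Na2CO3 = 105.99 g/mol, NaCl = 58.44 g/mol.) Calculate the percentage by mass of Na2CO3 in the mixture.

n(HCl) = 0.04284 × 0.3924 = 0.01681 mol
Let x = n(Na2CO3), y = n(NaCl).
Titrant: 2x = 0.01681;  mass: 105.99x + 58.44y = 1.220
Solving, x = 8.405 × 10^-3 mol, y = 5.632 × 10^-3 mol
mass of Na2CO3 = 8.405 × 10^-3 × 105.99 = 0.8909 g
% Na2CO3 = 0.8909 / 1.220 × 100 = 73.02 %

73.02 %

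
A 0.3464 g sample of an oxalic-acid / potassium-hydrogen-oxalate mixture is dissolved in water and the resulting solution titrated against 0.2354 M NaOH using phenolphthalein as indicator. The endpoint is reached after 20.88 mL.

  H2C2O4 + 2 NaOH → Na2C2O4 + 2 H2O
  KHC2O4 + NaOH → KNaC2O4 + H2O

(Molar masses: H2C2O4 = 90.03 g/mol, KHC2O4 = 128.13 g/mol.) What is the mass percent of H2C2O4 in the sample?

n(NaOH) = 0.02088 × 0.2354 = 4.915 × 10^-3 mol
Let x = n(H2C2O4), y = n(KHC2O4).
Titrant: 2x + 1y = 4.915 × 10^-3;  mass: 90.03x + 128.13y = 0.3464
Solving, x = 1.705 × 10^-3 mol, y = 1.506 × 10^-3 mol
mass of H2C2O4 = 1.705 × 10^-3 × 90.03 = 0.1535 g
% H2C2O4 = 0.1535 / 0.3464 × 100 = 44.31 %

44.31 %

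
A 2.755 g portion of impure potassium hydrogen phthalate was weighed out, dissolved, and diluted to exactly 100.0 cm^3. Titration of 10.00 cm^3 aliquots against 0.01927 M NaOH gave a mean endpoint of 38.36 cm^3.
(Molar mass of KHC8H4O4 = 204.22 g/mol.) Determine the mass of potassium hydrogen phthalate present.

1.510 g

KHC8H4O4 + NaOH → KNaC8H4O4 + H2O
n(NaOH) per titration = 0.03836 × 0.01927 = 7.392 × 10^-4 mol
n(KHC8H4O4) in each aliquot = 7.392 × 10^-4 mol (1:1 ratio)
n(KHC8H4O4) in the whole flask = 7.392 × 10^-4 × 100.0/10.00 = 7.392 × 10^-3 mol
mass of KHC8H4O4 = 7.392 × 10^-3 × 204.22 = 1.510 g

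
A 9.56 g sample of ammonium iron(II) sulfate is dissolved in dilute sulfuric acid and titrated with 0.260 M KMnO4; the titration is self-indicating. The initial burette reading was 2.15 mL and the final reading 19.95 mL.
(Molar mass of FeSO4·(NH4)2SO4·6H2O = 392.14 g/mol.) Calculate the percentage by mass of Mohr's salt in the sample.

94.9 %

MnO4^- + 5 Fe^2+ + 8 H^+ → Mn^2+ + 5 Fe^3+ + 4 H2O
n(KMnO4) = 0.0178 L × 0.260 mol/L = 4.63 × 10^-3 mol
From the 5:1 ratio, n(FeSO4·(NH4)2SO4·6H2O) = 5/1 × 4.63 × 10^-3 = 0.0231 mol
mass of FeSO4·(NH4)2SO4·6H2O = 0.0231 × 392.14 g/mol = 9.07 g
% FeSO4·(NH4)2SO4·6H2O = 9.07 / 9.56 × 100 = 94.9 %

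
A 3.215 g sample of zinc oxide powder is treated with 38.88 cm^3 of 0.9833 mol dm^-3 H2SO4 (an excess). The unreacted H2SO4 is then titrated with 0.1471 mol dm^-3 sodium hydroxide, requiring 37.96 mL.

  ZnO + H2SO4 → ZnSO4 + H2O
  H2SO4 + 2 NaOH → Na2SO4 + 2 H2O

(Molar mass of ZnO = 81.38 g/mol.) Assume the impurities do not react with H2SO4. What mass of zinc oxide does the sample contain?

n(H2SO4) added = 0.03888 × 0.9833 = 0.03823 mol
n(NaOH) used in back-titration = 0.03796 × 0.1471 = 5.584 × 10^-3 mol
From the 1:2 ratio, n(H2SO4) left over = 1/2 × 5.584 × 10^-3 = 2.792 × 10^-3 mol
n(H2SO4) consumed by analyte = 0.03823 − 2.792 × 10^-3 = 0.03544 mol
n(ZnO) = 0.03544 mol (1:1 ratio)
mass of ZnO = 0.03544 × 81.38 = 2.884 g

2.884 g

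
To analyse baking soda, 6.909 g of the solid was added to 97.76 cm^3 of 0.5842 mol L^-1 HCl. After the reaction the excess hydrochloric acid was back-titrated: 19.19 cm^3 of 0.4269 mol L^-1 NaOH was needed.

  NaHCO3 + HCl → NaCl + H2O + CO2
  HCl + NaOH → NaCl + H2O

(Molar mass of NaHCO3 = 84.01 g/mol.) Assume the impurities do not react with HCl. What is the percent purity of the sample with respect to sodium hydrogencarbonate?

59.48 %

n(HCl) added = 0.09776 × 0.5842 = 0.05711 mol
n(NaOH) used in back-titration = 0.01919 × 0.4269 = 8.192 × 10^-3 mol
n(HCl) left over = 8.192 × 10^-3 mol (1:1 ratio)
n(HCl) consumed by analyte = 0.05711 − 8.192 × 10^-3 = 0.04892 mol
n(NaHCO3) = 0.04892 mol (1:1 ratio)
mass of NaHCO3 = 0.04892 × 84.01 = 4.110 g
% NaHCO3 = 4.110 / 6.909 × 100 = 59.48 %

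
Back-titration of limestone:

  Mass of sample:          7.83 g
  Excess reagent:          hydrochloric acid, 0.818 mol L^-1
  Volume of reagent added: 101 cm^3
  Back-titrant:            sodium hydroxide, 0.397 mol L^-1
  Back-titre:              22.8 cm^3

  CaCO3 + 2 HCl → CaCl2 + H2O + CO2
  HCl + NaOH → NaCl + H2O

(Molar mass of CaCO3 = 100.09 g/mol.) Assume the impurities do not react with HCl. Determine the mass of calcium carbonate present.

n(HCl) added = 0.101 × 0.818 = 0.0826 mol
n(NaOH) used in back-titration = 0.0228 × 0.397 = 9.05 × 10^-3 mol
n(HCl) left over = 9.05 × 10^-3 mol (1:1 ratio)
n(HCl) consumed by analyte = 0.0826 − 9.05 × 10^-3 = 0.0736 mol
From the 1:2 ratio, n(CaCO3) = 1/2 × 0.0736 = 0.0368 mol
mass of CaCO3 = 0.0368 × 100.09 = 3.68 g

3.68 g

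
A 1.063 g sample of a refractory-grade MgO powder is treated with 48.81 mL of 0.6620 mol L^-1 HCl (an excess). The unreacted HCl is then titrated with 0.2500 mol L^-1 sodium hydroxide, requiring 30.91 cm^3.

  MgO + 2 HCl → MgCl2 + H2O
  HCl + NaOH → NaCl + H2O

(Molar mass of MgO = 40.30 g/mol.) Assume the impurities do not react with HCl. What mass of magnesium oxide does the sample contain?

0.4954 g

n(HCl) added = 0.04881 × 0.6620 = 0.03231 mol
n(NaOH) used in back-titration = 0.03091 × 0.2500 = 7.728 × 10^-3 mol
n(HCl) left over = 7.728 × 10^-3 mol (1:1 ratio)
n(HCl) consumed by analyte = 0.03231 − 7.728 × 10^-3 = 0.02458 mol
From the 1:2 ratio, n(MgO) = 1/2 × 0.02458 = 0.01229 mol
mass of MgO = 0.01229 × 40.30 = 0.4954 g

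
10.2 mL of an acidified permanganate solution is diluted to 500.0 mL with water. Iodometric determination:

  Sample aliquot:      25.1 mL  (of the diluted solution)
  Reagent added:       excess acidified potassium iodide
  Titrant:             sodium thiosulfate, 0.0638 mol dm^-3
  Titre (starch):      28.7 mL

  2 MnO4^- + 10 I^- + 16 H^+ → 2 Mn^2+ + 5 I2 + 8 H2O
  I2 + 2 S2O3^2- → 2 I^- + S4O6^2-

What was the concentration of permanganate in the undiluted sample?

n(S2O3^2-) = 0.0287 × 0.0638 = 1.83 × 10^-3 mol
n(I2) = n(S2O3^2-)/2 = 9.16 × 10^-4 mol
From the 2:5 ratio, n(MnO4^-) in the aliquot = 2/5 × 9.16 × 10^-4 = 3.66 × 10^-4 mol
[MnO4^-]_dilute = 3.66 × 10^-4 / 0.0251 = 0.0146 mol/L
[MnO4^-]_original = 0.0146 × 500.0/10.2 = 0.715 mol/L

0.715 mol/L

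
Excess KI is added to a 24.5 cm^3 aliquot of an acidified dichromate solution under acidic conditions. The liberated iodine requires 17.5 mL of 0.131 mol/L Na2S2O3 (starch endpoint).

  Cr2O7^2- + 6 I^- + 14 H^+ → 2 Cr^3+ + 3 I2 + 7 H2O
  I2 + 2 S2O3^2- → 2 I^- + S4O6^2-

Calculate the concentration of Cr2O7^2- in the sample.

0.0156 mol/L

n(S2O3^2-) = 0.0175 × 0.131 = 2.29 × 10^-3 mol
n(I2) = n(S2O3^2-)/2 = 1.15 × 10^-3 mol
From the 1:3 ratio, n(Cr2O7^2-) in the aliquot = 1/3 × 1.15 × 10^-3 = 3.82 × 10^-4 mol
[Cr2O7^2-] = 3.82 × 10^-4 / 0.0245 = 0.0156 mol/L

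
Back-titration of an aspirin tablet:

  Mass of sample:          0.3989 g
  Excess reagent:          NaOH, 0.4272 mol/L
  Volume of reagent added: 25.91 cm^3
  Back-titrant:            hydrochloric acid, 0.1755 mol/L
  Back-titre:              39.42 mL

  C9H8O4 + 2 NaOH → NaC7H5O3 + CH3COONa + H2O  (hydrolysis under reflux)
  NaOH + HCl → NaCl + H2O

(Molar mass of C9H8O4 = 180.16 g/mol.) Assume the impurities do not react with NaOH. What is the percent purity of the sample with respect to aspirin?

93.73 %

n(NaOH) added = 0.02591 × 0.4272 = 0.01107 mol
n(HCl) used in back-titration = 0.03942 × 0.1755 = 6.918 × 10^-3 mol
n(NaOH) left over = 6.918 × 10^-3 mol (1:1 ratio)
n(NaOH) consumed by analyte = 0.01107 − 6.918 × 10^-3 = 4.151 × 10^-3 mol
From the 1:2 ratio, n(C9H8O4) = 1/2 × 4.151 × 10^-3 = 2.075 × 10^-3 mol
mass of C9H8O4 = 2.075 × 10^-3 × 180.16 = 0.3739 g
% C9H8O4 = 0.3739 / 0.3989 × 100 = 93.73 %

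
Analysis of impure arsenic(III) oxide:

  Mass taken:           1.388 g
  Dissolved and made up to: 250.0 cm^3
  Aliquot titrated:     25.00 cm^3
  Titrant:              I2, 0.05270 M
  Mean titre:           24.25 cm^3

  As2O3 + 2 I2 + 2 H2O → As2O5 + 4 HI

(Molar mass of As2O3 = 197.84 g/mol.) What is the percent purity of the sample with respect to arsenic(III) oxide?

n(I2) per titration = 0.02425 × 0.05270 = 1.278 × 10^-3 mol
From the 1:2 ratio, n(As2O3) in each aliquot = 1/2 × 1.278 × 10^-3 = 6.390 × 10^-4 mol
n(As2O3) in the whole flask = 6.390 × 10^-4 × 250.0/25.00 = 6.390 × 10^-3 mol
mass of As2O3 = 6.390 × 10^-3 × 197.84 = 1.264 g
% As2O3 = 1.264 / 1.388 × 100 = 91.08 %

91.08 %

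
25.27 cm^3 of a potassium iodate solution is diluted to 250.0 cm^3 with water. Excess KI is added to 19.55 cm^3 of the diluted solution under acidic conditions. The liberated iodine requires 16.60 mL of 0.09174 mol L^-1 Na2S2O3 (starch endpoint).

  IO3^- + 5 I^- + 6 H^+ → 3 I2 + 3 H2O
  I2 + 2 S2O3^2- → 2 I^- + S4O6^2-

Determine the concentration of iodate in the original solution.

n(S2O3^2-) = 0.01660 × 0.09174 = 1.523 × 10^-3 mol
n(I2) = n(S2O3^2-)/2 = 7.614 × 10^-4 mol
From the 1:3 ratio, n(IO3^-) in the aliquot = 1/3 × 7.614 × 10^-4 = 2.538 × 10^-4 mol
[IO3^-]_dilute = 2.538 × 10^-4 / 0.01955 = 0.01298 mol/L
[IO3^-]_original = 0.01298 × 250.0/25.27 = 0.1284 mol/L

0.1284 mol/L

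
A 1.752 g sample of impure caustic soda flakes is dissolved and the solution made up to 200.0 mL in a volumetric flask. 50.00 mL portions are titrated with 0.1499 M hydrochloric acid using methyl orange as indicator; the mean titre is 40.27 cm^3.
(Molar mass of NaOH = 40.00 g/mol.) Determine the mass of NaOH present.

0.9658 g

NaOH + HCl → NaCl + H2O
n(HCl) per titration = 0.04027 × 0.1499 = 6.036 × 10^-3 mol
n(NaOH) in each aliquot = 6.036 × 10^-3 mol (1:1 ratio)
n(NaOH) in the whole flask = 6.036 × 10^-3 × 200.0/50.00 = 0.02415 mol
mass of NaOH = 0.02415 × 40.00 = 0.9658 g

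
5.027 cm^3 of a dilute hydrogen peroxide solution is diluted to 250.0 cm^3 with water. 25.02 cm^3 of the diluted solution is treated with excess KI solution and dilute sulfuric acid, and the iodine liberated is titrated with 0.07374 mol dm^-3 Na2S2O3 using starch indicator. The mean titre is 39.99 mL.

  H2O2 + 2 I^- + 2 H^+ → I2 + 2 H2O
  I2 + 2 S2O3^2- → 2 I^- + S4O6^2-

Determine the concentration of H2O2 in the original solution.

2.931 mol/L

n(S2O3^2-) = 0.03999 × 0.07374 = 2.949 × 10^-3 mol
n(I2) = n(S2O3^2-)/2 = 1.474 × 10^-3 mol
n(H2O2) in the aliquot = 1.474 × 10^-3 mol (1:1 ratio)
[H2O2]_dilute = 1.474 × 10^-3 / 0.02502 = 0.05893 mol/L
[H2O2]_original = 0.05893 × 250.0/5.027 = 2.931 mol/L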